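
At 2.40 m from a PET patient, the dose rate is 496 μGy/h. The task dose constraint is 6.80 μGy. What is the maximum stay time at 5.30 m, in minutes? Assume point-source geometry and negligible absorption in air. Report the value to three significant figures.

Intensity scales as (d₁/d₂)², so rate at 5.30 m:
496 × (2.40/5.30)² = 496 × 0.2051 = 101.7 μGy/h.
Stay time = 6.80 μGy ÷ 101.7 μGy/h = 0.06686 h = 4.012 min.

4.01 min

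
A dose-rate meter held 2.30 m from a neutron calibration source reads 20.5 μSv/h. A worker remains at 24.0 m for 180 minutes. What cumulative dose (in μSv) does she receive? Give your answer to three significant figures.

0.565 μSv

Since intensity falls as 1/r², rate at 24.0 m:
(2.30/24.0)² = 0.009184, so 20.5 × 0.009184 = 0.1883 μSv/h.
Dose = rate × time = 0.1883 μSv/h × 3.000 h = 0.5649 μSv.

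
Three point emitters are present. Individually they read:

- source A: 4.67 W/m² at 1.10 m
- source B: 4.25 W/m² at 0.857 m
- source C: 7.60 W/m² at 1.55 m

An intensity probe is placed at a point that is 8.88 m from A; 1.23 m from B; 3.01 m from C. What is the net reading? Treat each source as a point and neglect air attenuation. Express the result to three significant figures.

Each source contributes Iᵢ·(dᵢ/rᵢ)²; contributions add.
A: 4.67 × (1.10/8.88)² = 0.07166 W/m²
B: 4.25 × (0.857/1.23)² = 2.063 W/m²
C: 7.60 × (1.55/3.01)² = 2.015 W/m²
Total = 0.07166 + 2.063 + 2.015 = 4.150 W/m².

4.15 W/m²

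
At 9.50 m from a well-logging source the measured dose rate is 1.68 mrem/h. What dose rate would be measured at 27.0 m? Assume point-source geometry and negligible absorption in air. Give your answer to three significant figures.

By the inverse-square law, scaling from 9.50 m to 27.0 m:
1.68 × (9.50/27.0)² = 1.68 × 0.1238 = 0.2080 mrem/h.

0.208 mrem/h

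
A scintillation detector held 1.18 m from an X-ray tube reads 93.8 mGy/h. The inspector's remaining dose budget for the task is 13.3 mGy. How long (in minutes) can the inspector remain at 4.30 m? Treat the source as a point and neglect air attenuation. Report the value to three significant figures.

113 min

Using I₁d₁² = I₂d₂², rate at 4.30 m:
93.8 × (1.18/4.30)² = 93.8 × 0.07531 = 7.064 mGy/h.
Stay time = 13.3 mGy ÷ 7.064 mGy/h = 1.883 h = 113.0 min.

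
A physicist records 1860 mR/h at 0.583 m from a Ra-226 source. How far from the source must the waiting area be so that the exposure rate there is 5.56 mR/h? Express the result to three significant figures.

10.7 m

Using I₁d₁² = I₂d₂², d₂ = d₁·√(I₁/I₂).
I₁/I₂ = 1860/5.56 = 334.5, so d₂ = 0.583 × √334.5 = 10.66 m.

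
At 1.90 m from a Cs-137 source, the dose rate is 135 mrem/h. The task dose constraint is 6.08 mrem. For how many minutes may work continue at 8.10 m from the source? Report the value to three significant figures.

Using I₁d₁² = I₂d₂², rate at 8.10 m:
135 × (1.90/8.10)² = 135 × 0.05502 = 7.428 mrem/h.
Stay time = 6.08 mrem ÷ 7.428 mrem/h = 0.8185 h = 49.11 min.

49.1 min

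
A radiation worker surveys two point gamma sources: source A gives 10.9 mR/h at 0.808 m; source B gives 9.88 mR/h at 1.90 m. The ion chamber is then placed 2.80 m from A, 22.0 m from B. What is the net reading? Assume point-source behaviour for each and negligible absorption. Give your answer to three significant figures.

0.981 mR/h

Each source contributes Iᵢ·(dᵢ/rᵢ)²; contributions add.
A: 10.9 × (0.808/2.80)² = 0.9077 mR/h
B: 9.88 × (1.90/22.0)² = 0.07369 mR/h
Total = 0.9077 + 0.07369 = 0.9814 mR/h.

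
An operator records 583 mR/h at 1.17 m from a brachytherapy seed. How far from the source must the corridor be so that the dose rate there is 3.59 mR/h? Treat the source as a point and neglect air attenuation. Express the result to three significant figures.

Using I₁d₁² = I₂d₂², d₂ = d₁·√(I₁/I₂).
I₁/I₂ = 583/3.59 = 162.4, so d₂ = 1.17 × √162.4 = 14.91 m.

14.9 m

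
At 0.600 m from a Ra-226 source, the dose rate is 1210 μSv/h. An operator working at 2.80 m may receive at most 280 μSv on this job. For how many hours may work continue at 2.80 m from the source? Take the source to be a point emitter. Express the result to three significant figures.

Since intensity falls as 1/r², rate at 2.80 m:
(0.600/2.80)² = 0.04592, so 1210 × 0.04592 = 55.56 μSv/h.
Stay time = 280 μSv ÷ 55.56 μSv/h = 5.040 h.

5.04 h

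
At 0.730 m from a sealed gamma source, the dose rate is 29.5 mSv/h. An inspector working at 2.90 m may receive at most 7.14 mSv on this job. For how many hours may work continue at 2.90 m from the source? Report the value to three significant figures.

3.82 h

Intensity scales as (d₁/d₂)², so rate at 2.90 m:
(0.730/2.90)² = 0.06337, so 29.5 × 0.06337 = 1.869 mSv/h.
Stay time = 7.14 mSv ÷ 1.869 mSv/h = 3.820 h.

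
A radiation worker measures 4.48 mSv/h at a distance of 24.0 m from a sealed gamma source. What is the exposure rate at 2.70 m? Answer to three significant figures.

354 mSv/h

Since intensity falls as 1/r², the rate at 2.70 m is
4.48 × (24.0/2.70)² = 4.48 × 79.01 = 354.0 mSv/h.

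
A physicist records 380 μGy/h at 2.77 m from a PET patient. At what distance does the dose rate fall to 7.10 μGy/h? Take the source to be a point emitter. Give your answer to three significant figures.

Using I₁d₁² = I₂d₂², d₂ = d₁·√(I₁/I₂).
I₁/I₂ = 380/7.10 = 53.52, so d₂ = 2.77 × √53.52 = 20.26 m.

20.3 m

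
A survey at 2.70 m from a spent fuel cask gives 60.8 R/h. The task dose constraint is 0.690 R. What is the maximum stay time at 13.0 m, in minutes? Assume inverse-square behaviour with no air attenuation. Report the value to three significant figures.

By the inverse-square law, rate at 13.0 m:
(2.70/13.0)² = 0.04314, so 60.8 × 0.04314 = 2.623 R/h.
Stay time = 0.690 R ÷ 2.623 R/h = 0.2631 h = 15.79 min.

15.8 min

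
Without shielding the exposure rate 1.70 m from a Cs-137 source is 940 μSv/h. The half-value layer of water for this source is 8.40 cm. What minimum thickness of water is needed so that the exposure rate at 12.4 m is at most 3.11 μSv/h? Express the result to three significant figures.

21.1 cm

At 12.4 m, distance alone gives 940 × (1.70/12.4)² = 940 × 0.01880 = 17.67 μSv/h.
Further attenuation needed: 17.67/3.11 = 5.682.
n = log₂(5.682) = 2.506 half-value layers.
Thickness = 2.506 × 8.40 cm = 21.05 cm.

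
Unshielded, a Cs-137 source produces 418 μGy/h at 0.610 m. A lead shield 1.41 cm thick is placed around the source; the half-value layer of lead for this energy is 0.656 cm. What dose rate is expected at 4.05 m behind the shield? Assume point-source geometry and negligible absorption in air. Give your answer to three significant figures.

Distance alone: 418 × (0.610/4.05)² = 418 × 0.02269 = 9.484 μGy/h.
Shield: 1.41/0.656 = 2.149 half-value layers → attenuation 2^(−2.149) = 0.2255.
Combined: 9.484 × 0.2255 = 2.139 μGy/h.

2.14 μGy/h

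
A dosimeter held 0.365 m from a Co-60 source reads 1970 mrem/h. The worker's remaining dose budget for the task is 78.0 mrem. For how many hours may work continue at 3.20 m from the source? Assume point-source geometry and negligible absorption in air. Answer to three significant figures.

3.04 h

Since intensity falls as 1/r², rate at 3.20 m:
(0.365/3.20)² = 0.01301, so 1970 × 0.01301 = 25.63 mrem/h.
Stay time = 78.0 mrem ÷ 25.63 mrem/h = 3.043 h.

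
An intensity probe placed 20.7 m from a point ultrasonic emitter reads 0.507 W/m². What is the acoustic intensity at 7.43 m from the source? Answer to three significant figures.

Intensity scales as (d₁/d₂)², so scaling from 20.7 m to 7.43 m:
0.507 × (20.7/7.43)² = 0.507 × 7.762 = 3.935 W/m².

3.94 W/m²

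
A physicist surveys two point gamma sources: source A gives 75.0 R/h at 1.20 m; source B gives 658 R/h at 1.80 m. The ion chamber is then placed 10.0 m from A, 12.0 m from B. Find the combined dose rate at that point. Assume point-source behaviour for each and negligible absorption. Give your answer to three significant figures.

15.9 R/h

By superposition, sum each source's inverse-square contribution:
A: 75.0 × (1.20/10.0)² = 1.080 R/h
B: 658 × (1.80/12.0)² = 14.80 R/h
Total = 1.080 + 14.80 = 15.88 R/h.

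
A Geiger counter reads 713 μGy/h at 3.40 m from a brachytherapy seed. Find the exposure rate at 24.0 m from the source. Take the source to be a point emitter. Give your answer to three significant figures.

14.3 μGy/h

Intensity scales as (d₁/d₂)², so the rate at 24.0 m is
(3.40/24.0)² = 0.02007, so 713 × 0.02007 = 14.31 μGy/h.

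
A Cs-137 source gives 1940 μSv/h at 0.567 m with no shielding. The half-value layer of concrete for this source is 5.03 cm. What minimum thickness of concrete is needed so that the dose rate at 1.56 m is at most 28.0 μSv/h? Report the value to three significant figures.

At 1.56 m, distance alone gives (0.567/1.56)² = 0.1321, so 1940 × 0.1321 = 256.3 μSv/h.
Further attenuation needed: 256.3/28.0 = 9.154.
n = log₂(9.154) = 3.194 half-value layers.
Thickness = 3.194 × 5.03 cm = 16.07 cm.

16.1 cm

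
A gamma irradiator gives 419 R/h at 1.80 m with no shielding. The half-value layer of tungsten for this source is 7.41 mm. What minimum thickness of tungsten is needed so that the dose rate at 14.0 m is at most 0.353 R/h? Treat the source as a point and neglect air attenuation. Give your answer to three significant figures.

31.8 mm

At 14.0 m, distance alone gives (1.80/14.0)² = 0.01653, so 419 × 0.01653 = 6.926 R/h.
Further attenuation needed: 6.926/0.353 = 19.62.
n = log₂(19.62) = 4.294 half-value layers.
Thickness = 4.294 × 7.41 mm = 31.82 mm.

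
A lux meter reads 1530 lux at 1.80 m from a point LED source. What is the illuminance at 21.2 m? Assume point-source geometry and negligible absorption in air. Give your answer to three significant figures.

Since intensity falls as 1/r², the rate at 21.2 m is
1530 × (1.80/21.2)² = 1530 × 0.007209 = 11.03 lux.

11.0 lux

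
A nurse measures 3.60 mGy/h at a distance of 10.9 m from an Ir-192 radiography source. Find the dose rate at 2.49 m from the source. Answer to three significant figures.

Using I₁d₁² = I₂d₂², the rate at 2.49 m is
3.60 × (10.9/2.49)² = 3.60 × 19.16 = 68.98 mGy/h.

69.0 mGy/h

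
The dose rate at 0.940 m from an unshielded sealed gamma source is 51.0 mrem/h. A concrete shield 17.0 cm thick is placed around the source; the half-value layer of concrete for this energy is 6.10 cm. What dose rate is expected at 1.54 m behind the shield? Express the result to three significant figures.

Distance alone: 51.0 × (0.940/1.54)² = 51.0 × 0.3726 = 19.00 mrem/h.
Shield: 17.0/6.10 = 2.787 half-value layers → attenuation 2^(−2.787) = 0.1449.
Combined: 19.00 × 0.1449 = 2.753 mrem/h.

2.75 mrem/h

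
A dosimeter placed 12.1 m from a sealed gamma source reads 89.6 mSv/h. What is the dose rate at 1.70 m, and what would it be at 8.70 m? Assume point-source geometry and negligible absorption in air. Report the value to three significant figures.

Applying the 1/r² law,
At 1.70 m: (12.1/1.70)² = 50.66, so 89.6 × 50.66 = 4539 mSv/h
At 8.70 m: 4539 × (1.70/8.70)² = 4539 × 0.03818 = 173.3 mSv/h.

4540 mSv/h; 173 mSv/h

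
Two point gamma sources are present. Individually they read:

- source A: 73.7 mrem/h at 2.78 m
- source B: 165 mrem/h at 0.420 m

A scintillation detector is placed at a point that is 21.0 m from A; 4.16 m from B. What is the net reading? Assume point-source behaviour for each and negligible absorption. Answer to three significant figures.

2.97 mrem/h

By superposition, sum each source's inverse-square contribution:
A: 73.7 × (2.78/21.0)² = 1.292 mrem/h
B: 165 × (0.420/4.16)² = 1.682 mrem/h
Total = 1.292 + 1.682 = 2.974 mrem/h.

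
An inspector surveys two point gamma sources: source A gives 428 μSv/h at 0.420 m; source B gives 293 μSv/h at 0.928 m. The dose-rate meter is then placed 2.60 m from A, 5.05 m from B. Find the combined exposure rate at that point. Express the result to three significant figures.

Each source contributes Iᵢ·(dᵢ/rᵢ)²; contributions add.
A: 428 × (0.420/2.60)² = 11.17 μSv/h
B: 293 × (0.928/5.05)² = 9.894 μSv/h
Total = 11.17 + 9.894 = 21.06 μSv/h.

21.1 μSv/h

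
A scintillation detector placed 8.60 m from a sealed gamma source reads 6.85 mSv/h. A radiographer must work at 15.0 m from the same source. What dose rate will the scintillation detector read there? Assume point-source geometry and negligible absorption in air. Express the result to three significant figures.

By the inverse-square law, scaling from 8.60 m to 15.0 m:
6.85 × (8.60/15.0)² = 6.85 × 0.3287 = 2.252 mSv/h.

2.25 mSv/h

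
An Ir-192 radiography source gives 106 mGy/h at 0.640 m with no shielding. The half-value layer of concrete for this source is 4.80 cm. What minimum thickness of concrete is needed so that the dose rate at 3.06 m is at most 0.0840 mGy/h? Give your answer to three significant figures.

At 3.06 m, distance alone gives 106 × (0.640/3.06)² = 106 × 0.04374 = 4.636 mGy/h.
Further attenuation needed: 4.636/0.0840 = 55.19.
n = log₂(55.19) = 5.786 half-value layers.
Thickness = 5.786 × 4.80 cm = 27.77 cm.

27.8 cm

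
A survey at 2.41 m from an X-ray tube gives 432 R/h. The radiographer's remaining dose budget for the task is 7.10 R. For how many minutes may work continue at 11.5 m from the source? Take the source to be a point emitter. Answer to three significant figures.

22.5 min

Intensity scales as (d₁/d₂)², so rate at 11.5 m:
(2.41/11.5)² = 0.04392, so 432 × 0.04392 = 18.97 R/h.
Stay time = 7.10 R ÷ 18.97 R/h = 0.3743 h = 22.46 min.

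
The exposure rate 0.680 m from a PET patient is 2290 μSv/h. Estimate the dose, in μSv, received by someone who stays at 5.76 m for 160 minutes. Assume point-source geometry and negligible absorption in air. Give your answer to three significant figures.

85.1 μSv

Applying the 1/r² law, rate at 5.76 m:
(0.680/5.76)² = 0.01394, so 2290 × 0.01394 = 31.92 μSv/h.
Dose = rate × time = 31.92 μSv/h × 2.667 h = 85.13 μSv.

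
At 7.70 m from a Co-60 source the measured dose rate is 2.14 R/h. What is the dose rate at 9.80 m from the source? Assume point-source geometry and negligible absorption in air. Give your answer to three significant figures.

1.32 R/h

Intensity scales as (d₁/d₂)², so scaling from 7.70 m to 9.80 m:
2.14 × (7.70/9.80)² = 2.14 × 0.6173 = 1.321 R/h.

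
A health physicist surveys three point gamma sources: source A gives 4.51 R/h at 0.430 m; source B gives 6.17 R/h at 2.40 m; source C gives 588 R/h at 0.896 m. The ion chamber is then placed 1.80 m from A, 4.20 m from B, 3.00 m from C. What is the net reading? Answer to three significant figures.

By superposition, sum each source's inverse-square contribution:
A: 4.51 × (0.430/1.80)² = 0.2574 R/h
B: 6.17 × (2.40/4.20)² = 2.015 R/h
C: 588 × (0.896/3.00)² = 52.45 R/h
Total = 0.2574 + 2.015 + 52.45 = 54.72 R/h.

54.7 R/h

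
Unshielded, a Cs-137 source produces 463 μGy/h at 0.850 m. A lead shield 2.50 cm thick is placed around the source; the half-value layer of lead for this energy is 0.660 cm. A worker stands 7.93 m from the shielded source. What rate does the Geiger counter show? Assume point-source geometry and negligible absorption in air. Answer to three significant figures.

Distance alone: 463 × (0.850/7.93)² = 463 × 0.01149 = 5.320 μGy/h.
Shield: 2.50/0.660 = 3.788 half-value layers → attenuation 2^(−3.788) = 0.07239.
Combined: 5.320 × 0.07239 = 0.3851 μGy/h.

0.385 μGy/h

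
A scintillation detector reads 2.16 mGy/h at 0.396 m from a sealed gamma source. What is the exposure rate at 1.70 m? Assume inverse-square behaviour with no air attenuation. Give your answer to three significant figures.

0.117 mGy/h

Applying the 1/r² law, the rate at 1.70 m is
2.16 × (0.396/1.70)² = 2.16 × 0.05426 = 0.1172 mGy/h.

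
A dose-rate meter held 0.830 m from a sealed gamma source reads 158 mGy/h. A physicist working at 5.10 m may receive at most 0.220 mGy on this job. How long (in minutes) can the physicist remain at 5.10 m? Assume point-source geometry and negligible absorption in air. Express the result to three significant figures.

3.15 min

Since intensity falls as 1/r², rate at 5.10 m:
158 × (0.830/5.10)² = 158 × 0.02649 = 4.185 mGy/h.
Stay time = 0.220 mGy ÷ 4.185 mGy/h = 0.05257 h = 3.154 min.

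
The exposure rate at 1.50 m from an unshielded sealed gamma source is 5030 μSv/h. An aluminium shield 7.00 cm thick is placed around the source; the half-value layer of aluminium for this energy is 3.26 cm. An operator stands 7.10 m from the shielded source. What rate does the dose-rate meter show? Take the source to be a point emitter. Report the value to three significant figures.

Distance alone: 5030 × (1.50/7.10)² = 5030 × 0.04463 = 224.5 μSv/h.
Shield: 7.00/3.26 = 2.147 half-value layers → attenuation 2^(−2.147) = 0.2258.
Combined: 224.5 × 0.2258 = 50.69 μSv/h.

50.7 μSv/h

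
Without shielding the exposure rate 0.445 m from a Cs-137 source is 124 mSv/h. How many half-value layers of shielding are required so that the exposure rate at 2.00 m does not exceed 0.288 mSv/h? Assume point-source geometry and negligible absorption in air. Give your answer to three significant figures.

At 2.00 m, distance alone gives 124 × (0.445/2.00)² = 124 × 0.04951 = 6.139 mSv/h.
Further attenuation needed: 6.139/0.288 = 21.32.
n = log₂(21.32) = 4.414 half-value layers.

4.41 half-value layers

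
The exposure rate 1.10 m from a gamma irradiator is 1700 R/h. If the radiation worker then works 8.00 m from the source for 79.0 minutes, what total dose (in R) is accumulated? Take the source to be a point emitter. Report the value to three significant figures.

Intensity scales as (d₁/d₂)², so rate at 8.00 m:
1700 × (1.10/8.00)² = 1700 × 0.01891 = 32.15 R/h.
Dose = rate × time = 32.15 R/h × 1.317 h = 42.34 R.

42.3 R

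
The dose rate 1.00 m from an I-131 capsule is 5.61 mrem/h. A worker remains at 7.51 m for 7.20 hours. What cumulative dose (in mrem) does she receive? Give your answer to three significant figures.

0.716 mrem

Using I₁d₁² = I₂d₂², rate at 7.51 m:
(1.00/7.51)² = 0.01773, so 5.61 × 0.01773 = 0.09947 mrem/h.
Dose = rate × time = 0.09947 mrem/h × 7.200 h = 0.7162 mrem.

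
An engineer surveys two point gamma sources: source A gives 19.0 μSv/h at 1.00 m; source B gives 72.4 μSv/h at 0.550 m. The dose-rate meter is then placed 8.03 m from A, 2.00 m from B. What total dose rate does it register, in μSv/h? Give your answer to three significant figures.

5.77 μSv/h

Each source contributes Iᵢ·(dᵢ/rᵢ)²; contributions add.
A: 19.0 × (1.00/8.03)² = 0.2947 μSv/h
B: 72.4 × (0.550/2.00)² = 5.475 μSv/h
Total = 0.2947 + 5.475 = 5.770 μSv/h.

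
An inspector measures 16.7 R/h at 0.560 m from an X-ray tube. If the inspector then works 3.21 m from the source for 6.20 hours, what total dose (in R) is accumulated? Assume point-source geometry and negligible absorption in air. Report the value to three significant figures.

Applying the 1/r² law, rate at 3.21 m:
16.7 × (0.560/3.21)² = 16.7 × 0.03043 = 0.5082 R/h.
Dose = rate × time = 0.5082 R/h × 6.200 h = 3.151 R.

3.15 R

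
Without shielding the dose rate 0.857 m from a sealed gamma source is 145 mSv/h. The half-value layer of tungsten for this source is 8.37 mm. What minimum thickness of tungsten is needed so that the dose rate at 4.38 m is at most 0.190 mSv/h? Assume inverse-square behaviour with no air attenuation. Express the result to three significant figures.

At 4.38 m, distance alone gives (0.857/4.38)² = 0.03828, so 145 × 0.03828 = 5.551 mSv/h.
Further attenuation needed: 5.551/0.190 = 29.22.
n = log₂(29.22) = 4.869 half-value layers.
Thickness = 4.869 × 8.37 mm = 40.75 mm.

40.8 mm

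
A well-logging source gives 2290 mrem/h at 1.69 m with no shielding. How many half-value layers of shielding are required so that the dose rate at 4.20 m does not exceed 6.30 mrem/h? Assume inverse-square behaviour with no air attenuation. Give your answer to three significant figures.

At 4.20 m, distance alone gives 2290 × (1.69/4.20)² = 2290 × 0.1619 = 370.8 mrem/h.
Further attenuation needed: 370.8/6.30 = 58.86.
n = log₂(58.86) = 5.879 half-value layers.

5.88 half-value layers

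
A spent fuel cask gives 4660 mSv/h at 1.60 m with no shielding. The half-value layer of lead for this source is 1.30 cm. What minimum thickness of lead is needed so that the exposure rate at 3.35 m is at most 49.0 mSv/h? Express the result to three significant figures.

5.77 cm

At 3.35 m, distance alone gives (1.60/3.35)² = 0.2281, so 4660 × 0.2281 = 1063 mSv/h.
Further attenuation needed: 1063/49.0 = 21.69.
n = log₂(21.69) = 4.439 half-value layers.
Thickness = 4.439 × 1.30 cm = 5.771 cm.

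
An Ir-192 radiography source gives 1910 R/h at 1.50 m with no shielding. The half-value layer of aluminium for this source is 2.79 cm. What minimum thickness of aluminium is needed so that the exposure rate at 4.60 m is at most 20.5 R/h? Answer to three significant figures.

9.23 cm

At 4.60 m, distance alone gives 1910 × (1.50/4.60)² = 1910 × 0.1063 = 203.0 R/h.
Further attenuation needed: 203.0/20.5 = 9.902.
n = log₂(9.902) = 3.308 half-value layers.
Thickness = 3.308 × 2.79 cm = 9.229 cm.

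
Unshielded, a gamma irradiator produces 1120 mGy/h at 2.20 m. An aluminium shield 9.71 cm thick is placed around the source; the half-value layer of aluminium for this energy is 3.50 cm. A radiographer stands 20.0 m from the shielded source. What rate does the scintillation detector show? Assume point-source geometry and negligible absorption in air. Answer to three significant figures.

1.98 mGy/h

Distance alone: 1120 × (2.20/20.0)² = 1120 × 0.01210 = 13.55 mGy/h.
Shield: 9.71/3.50 = 2.774 half-value layers → attenuation 2^(−2.774) = 0.1462.
Combined: 13.55 × 0.1462 = 1.981 mGy/h.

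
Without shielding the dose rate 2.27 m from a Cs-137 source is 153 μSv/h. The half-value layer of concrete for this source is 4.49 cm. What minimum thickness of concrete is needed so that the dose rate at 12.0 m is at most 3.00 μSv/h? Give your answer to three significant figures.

3.90 cm

At 12.0 m, distance alone gives 153 × (2.27/12.0)² = 153 × 0.03578 = 5.474 μSv/h.
Further attenuation needed: 5.474/3.00 = 1.825.
n = log₂(1.825) = 0.8679 half-value layers.
Thickness = 0.8679 × 4.49 cm = 3.897 cm.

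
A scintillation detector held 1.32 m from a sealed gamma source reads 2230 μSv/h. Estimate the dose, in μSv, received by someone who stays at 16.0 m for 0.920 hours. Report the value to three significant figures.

14.0 μSv

Using I₁d₁² = I₂d₂², rate at 16.0 m:
(1.32/16.0)² = 0.006806, so 2230 × 0.006806 = 15.18 μSv/h.
Dose = rate × time = 15.18 μSv/h × 0.9200 h = 13.97 μSv.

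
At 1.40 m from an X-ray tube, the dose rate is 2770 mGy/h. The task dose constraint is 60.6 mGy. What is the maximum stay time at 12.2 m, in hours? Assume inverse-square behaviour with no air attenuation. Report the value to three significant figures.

1.66 h

Intensity scales as (d₁/d₂)², so rate at 12.2 m:
2770 × (1.40/12.2)² = 2770 × 0.01317 = 36.48 mGy/h.
Stay time = 60.6 mGy ÷ 36.48 mGy/h = 1.661 h.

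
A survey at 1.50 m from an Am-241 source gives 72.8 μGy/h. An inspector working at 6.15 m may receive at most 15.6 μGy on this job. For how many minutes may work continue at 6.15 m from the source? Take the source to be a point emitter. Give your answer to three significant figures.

216 min

Since intensity falls as 1/r², rate at 6.15 m:
(1.50/6.15)² = 0.05949, so 72.8 × 0.05949 = 4.331 μGy/h.
Stay time = 15.6 μGy ÷ 4.331 μGy/h = 3.602 h = 216.1 min.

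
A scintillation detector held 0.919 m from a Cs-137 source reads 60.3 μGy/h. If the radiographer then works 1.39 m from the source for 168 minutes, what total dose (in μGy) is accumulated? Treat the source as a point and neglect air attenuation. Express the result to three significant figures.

73.8 μGy

By the inverse-square law, rate at 1.39 m:
(0.919/1.39)² = 0.4371, so 60.3 × 0.4371 = 26.36 μGy/h.
Dose = rate × time = 26.36 μGy/h × 2.800 h = 73.81 μGy.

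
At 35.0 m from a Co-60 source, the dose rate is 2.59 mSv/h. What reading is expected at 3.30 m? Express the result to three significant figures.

291 mSv/h

Applying the 1/r² law, the rate at 3.30 m is
(35.0/3.30)² = 112.5, so 2.59 × 112.5 = 291.4 mSv/h.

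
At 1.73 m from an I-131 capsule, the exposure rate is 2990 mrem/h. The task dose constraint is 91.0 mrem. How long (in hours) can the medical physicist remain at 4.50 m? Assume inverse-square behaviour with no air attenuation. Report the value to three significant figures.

Applying the 1/r² law, rate at 4.50 m:
(1.73/4.50)² = 0.1478, so 2990 × 0.1478 = 441.9 mrem/h.
Stay time = 91.0 mrem ÷ 441.9 mrem/h = 0.2059 h.

0.206 h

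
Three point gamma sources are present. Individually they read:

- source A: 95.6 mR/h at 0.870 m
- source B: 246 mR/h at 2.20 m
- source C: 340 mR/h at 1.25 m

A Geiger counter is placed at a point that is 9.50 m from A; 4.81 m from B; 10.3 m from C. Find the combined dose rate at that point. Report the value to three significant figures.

Each source contributes Iᵢ·(dᵢ/rᵢ)²; contributions add.
A: 95.6 × (0.870/9.50)² = 0.8018 mR/h
B: 246 × (2.20/4.81)² = 51.46 mR/h
C: 340 × (1.25/10.3)² = 5.008 mR/h
Total = 0.8018 + 51.46 + 5.008 = 57.27 mR/h.

57.3 mR/h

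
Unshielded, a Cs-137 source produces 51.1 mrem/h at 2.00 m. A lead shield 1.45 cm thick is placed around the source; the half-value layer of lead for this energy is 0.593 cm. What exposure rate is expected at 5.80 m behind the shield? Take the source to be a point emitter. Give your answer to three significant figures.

Distance alone: 51.1 × (2.00/5.80)² = 51.1 × 0.1189 = 6.076 mrem/h.
Shield: 1.45/0.593 = 2.445 half-value layers → attenuation 2^(−2.445) = 0.1836.
Combined: 6.076 × 0.1836 = 1.116 mrem/h.

1.12 mrem/h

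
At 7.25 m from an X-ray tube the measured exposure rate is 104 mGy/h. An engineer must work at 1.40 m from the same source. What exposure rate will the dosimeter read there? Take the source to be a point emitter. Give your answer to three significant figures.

2790 mGy/h

Using I₁d₁² = I₂d₂², scaling from 7.25 m to 1.40 m:
(7.25/1.40)² = 26.82, so 104 × 26.82 = 2789 mGy/h.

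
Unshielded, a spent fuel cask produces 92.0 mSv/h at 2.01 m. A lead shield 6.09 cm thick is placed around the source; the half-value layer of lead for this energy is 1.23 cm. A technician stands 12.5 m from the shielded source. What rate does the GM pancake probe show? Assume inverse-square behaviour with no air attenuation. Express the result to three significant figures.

0.0769 mSv/h

Distance alone: (2.01/12.5)² = 0.02586, so 92.0 × 0.02586 = 2.379 mSv/h.
Shield: 6.09/1.23 = 4.951 half-value layers → attenuation 2^(−4.951) = 0.03233.
Combined: 2.379 × 0.03233 = 0.07691 mSv/h.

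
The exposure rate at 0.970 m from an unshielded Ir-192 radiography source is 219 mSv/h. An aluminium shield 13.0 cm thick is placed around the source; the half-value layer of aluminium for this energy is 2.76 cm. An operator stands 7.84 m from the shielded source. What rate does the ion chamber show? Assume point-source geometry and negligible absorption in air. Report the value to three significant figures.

Distance alone: 219 × (0.970/7.84)² = 219 × 0.01531 = 3.353 mSv/h.
Shield: 13.0/2.76 = 4.710 half-value layers → attenuation 2^(−4.710) = 0.03821.
Combined: 3.353 × 0.03821 = 0.1281 mSv/h.

0.128 mSv/h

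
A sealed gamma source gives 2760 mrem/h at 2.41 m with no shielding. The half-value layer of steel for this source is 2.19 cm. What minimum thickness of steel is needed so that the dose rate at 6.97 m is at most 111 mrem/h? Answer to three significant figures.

At 6.97 m, distance alone gives (2.41/6.97)² = 0.1196, so 2760 × 0.1196 = 330.1 mrem/h.
Further attenuation needed: 330.1/111 = 2.974.
n = log₂(2.974) = 1.572 half-value layers.
Thickness = 1.572 × 2.19 cm = 3.443 cm.

3.44 cm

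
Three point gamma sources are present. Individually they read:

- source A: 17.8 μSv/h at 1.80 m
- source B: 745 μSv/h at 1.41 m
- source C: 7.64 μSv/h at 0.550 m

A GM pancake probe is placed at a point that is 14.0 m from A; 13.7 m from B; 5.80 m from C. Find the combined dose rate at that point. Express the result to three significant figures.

By superposition, sum each source's inverse-square contribution:
A: 17.8 × (1.80/14.0)² = 0.2942 μSv/h
B: 745 × (1.41/13.7)² = 7.891 μSv/h
C: 7.64 × (0.550/5.80)² = 0.06870 μSv/h
Total = 0.2942 + 7.891 + 0.06870 = 8.254 μSv/h.

8.25 μSv/h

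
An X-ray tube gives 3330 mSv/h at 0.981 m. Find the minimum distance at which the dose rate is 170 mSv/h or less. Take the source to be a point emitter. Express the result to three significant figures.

4.34 m

Using I₁d₁² = I₂d₂², d₂ = d₁·√(I₁/I₂).
I₁/I₂ = 3330/170 = 19.59, so d₂ = 0.981 × √19.59 = 4.342 m.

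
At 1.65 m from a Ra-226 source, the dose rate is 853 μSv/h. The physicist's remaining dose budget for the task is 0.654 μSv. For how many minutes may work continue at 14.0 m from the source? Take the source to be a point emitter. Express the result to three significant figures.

3.31 min

Using I₁d₁² = I₂d₂², rate at 14.0 m:
(1.65/14.0)² = 0.01389, so 853 × 0.01389 = 11.85 μSv/h.
Stay time = 0.654 μSv ÷ 11.85 μSv/h = 0.05519 h = 3.311 min.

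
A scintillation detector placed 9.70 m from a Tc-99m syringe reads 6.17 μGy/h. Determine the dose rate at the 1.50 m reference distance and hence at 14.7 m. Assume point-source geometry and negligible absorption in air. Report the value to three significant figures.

258 μGy/h; 2.69 μGy/h

By the inverse-square law,
At 1.50 m: 6.17 × (9.70/1.50)² = 6.17 × 41.82 = 258.0 μGy/h
At 14.7 m: (1.50/14.7)² = 0.01041, so 258.0 × 0.01041 = 2.686 μGy/h.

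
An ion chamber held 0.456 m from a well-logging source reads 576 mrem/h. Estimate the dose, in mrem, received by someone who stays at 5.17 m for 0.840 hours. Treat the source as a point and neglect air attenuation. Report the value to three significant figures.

3.76 mrem

Intensity scales as (d₁/d₂)², so rate at 5.17 m:
576 × (0.456/5.17)² = 576 × 0.007779 = 4.481 mrem/h.
Dose = rate × time = 4.481 mrem/h × 0.8400 h = 3.764 mrem.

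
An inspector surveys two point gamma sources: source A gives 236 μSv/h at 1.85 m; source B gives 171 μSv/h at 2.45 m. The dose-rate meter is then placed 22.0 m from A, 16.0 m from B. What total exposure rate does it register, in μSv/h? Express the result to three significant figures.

5.68 μSv/h

Each source contributes Iᵢ·(dᵢ/rᵢ)²; contributions add.
A: 236 × (1.85/22.0)² = 1.669 μSv/h
B: 171 × (2.45/16.0)² = 4.009 μSv/h
Total = 1.669 + 4.009 = 5.678 μSv/h.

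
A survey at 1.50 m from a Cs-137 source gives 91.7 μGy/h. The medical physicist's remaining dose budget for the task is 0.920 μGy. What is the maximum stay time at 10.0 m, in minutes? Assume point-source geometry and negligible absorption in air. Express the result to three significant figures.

Applying the 1/r² law, rate at 10.0 m:
(1.50/10.0)² = 0.02250, so 91.7 × 0.02250 = 2.063 μGy/h.
Stay time = 0.920 μGy ÷ 2.063 μGy/h = 0.4460 h = 26.76 min.

26.8 min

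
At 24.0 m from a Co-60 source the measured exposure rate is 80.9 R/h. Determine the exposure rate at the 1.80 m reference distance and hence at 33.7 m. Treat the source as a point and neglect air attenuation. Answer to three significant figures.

Since intensity falls as 1/r²,
At 1.80 m: (24.0/1.80)² = 177.8, so 80.9 × 177.8 = 14380 R/h
At 33.7 m: 14380 × (1.80/33.7)² = 14380 × 0.002853 = 41.03 R/h.

14400 R/h; 41.0 R/h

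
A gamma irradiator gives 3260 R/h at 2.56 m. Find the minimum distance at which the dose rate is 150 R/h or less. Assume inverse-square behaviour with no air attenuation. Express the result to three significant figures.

11.9 m

Since intensity falls as 1/r², d₂ = d₁·√(I₁/I₂).
I₁/I₂ = 3260/150 = 21.73, so d₂ = 2.56 × √21.73 = 11.93 m.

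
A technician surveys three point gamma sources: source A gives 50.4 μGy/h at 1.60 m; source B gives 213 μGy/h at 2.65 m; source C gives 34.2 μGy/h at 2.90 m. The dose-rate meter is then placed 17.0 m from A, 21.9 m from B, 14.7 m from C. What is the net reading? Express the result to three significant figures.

Each source contributes Iᵢ·(dᵢ/rᵢ)²; contributions add.
A: 50.4 × (1.60/17.0)² = 0.4464 μGy/h
B: 213 × (2.65/21.9)² = 3.119 μGy/h
C: 34.2 × (2.90/14.7)² = 1.331 μGy/h
Total = 0.4464 + 3.119 + 1.331 = 4.896 μGy/h.

4.90 μGy/h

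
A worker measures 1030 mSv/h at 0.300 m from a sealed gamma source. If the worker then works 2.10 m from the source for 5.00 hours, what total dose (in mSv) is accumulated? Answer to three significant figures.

105 mSv

Applying the 1/r² law, rate at 2.10 m:
1030 × (0.300/2.10)² = 1030 × 0.02041 = 21.02 mSv/h.
Dose = rate × time = 21.02 mSv/h × 5.000 h = 105.1 mSv.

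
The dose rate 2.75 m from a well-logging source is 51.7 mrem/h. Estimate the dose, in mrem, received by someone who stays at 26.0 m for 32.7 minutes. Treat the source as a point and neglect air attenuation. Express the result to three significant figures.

Using I₁d₁² = I₂d₂², rate at 26.0 m:
(2.75/26.0)² = 0.01119, so 51.7 × 0.01119 = 0.5785 mrem/h.
Dose = rate × time = 0.5785 mrem/h × 0.5450 h = 0.3153 mrem.

0.315 mrem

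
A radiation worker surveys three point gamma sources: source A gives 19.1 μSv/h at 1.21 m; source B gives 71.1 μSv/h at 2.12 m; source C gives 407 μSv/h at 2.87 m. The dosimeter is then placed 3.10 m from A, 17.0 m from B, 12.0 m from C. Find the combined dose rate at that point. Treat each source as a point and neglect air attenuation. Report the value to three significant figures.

27.3 μSv/h

Each source contributes Iᵢ·(dᵢ/rᵢ)²; contributions add.
A: 19.1 × (1.21/3.10)² = 2.910 μSv/h
B: 71.1 × (2.12/17.0)² = 1.106 μSv/h
C: 407 × (2.87/12.0)² = 23.28 μSv/h
Total = 2.910 + 1.106 + 23.28 = 27.30 μSv/h.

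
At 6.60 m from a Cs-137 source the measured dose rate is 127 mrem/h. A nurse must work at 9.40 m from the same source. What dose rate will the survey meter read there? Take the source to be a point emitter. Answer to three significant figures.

62.6 mrem/h

Using I₁d₁² = I₂d₂², scaling from 6.60 m to 9.40 m:
(6.60/9.40)² = 0.4930, so 127 × 0.4930 = 62.61 mrem/h.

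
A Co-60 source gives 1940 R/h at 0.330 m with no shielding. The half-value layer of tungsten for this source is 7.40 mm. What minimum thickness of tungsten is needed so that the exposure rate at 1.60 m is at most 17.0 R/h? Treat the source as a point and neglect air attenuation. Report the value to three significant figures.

At 1.60 m, distance alone gives (0.330/1.60)² = 0.04254, so 1940 × 0.04254 = 82.53 R/h.
Further attenuation needed: 82.53/17.0 = 4.855.
n = log₂(4.855) = 2.279 half-value layers.
Thickness = 2.279 × 7.40 mm = 16.86 mm.

16.9 mm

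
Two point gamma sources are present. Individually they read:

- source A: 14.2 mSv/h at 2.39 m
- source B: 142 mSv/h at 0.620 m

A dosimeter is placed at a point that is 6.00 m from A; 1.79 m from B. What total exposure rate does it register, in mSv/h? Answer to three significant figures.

19.3 mSv/h

Each source contributes Iᵢ·(dᵢ/rᵢ)²; contributions add.
A: 14.2 × (2.39/6.00)² = 2.253 mSv/h
B: 142 × (0.620/1.79)² = 17.04 mSv/h
Total = 2.253 + 17.04 = 19.29 mSv/h.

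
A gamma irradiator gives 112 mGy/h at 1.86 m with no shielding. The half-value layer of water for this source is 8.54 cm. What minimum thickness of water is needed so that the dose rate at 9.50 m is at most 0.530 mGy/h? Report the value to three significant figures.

25.8 cm

At 9.50 m, distance alone gives (1.86/9.50)² = 0.03833, so 112 × 0.03833 = 4.293 mGy/h.
Further attenuation needed: 4.293/0.530 = 8.100.
n = log₂(8.100) = 3.018 half-value layers.
Thickness = 3.018 × 8.54 cm = 25.77 cm.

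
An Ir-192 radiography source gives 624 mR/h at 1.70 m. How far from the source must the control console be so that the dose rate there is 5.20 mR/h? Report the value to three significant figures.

18.6 m

Applying the 1/r² law, d₂ = d₁·√(I₁/I₂).
I₁/I₂ = 624/5.20 = 120.0, so d₂ = 1.70 × √120.0 = 18.62 m.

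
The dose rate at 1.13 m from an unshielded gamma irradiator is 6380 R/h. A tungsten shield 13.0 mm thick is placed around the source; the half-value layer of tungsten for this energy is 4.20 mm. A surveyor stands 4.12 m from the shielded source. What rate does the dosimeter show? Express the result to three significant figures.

Distance alone: (1.13/4.12)² = 0.07523, so 6380 × 0.07523 = 480.0 R/h.
Shield: 13.0/4.20 = 3.095 half-value layers → attenuation 2^(−3.095) = 0.1170.
Combined: 480.0 × 0.1170 = 56.16 R/h.

56.2 R/h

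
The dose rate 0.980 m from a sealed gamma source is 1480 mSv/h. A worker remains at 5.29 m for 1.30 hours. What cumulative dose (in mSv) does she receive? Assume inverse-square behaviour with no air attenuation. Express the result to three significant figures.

By the inverse-square law, rate at 5.29 m:
(0.980/5.29)² = 0.03432, so 1480 × 0.03432 = 50.79 mSv/h.
Dose = rate × time = 50.79 mSv/h × 1.300 h = 66.03 mSv.

66.0 mSv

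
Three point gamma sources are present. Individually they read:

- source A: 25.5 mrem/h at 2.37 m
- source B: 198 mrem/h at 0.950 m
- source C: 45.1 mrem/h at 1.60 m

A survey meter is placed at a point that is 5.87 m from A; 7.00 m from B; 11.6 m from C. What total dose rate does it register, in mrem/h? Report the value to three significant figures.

Each source contributes Iᵢ·(dᵢ/rᵢ)²; contributions add.
A: 25.5 × (2.37/5.87)² = 4.157 mrem/h
B: 198 × (0.950/7.00)² = 3.647 mrem/h
C: 45.1 × (1.60/11.6)² = 0.8580 mrem/h
Total = 4.157 + 3.647 + 0.8580 = 8.662 mrem/h.

8.66 mrem/h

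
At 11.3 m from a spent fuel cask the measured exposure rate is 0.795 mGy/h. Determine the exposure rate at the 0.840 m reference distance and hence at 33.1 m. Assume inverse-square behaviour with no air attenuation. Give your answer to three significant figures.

144 mGy/h; 0.0927 mGy/h

Since intensity falls as 1/r²,
At 0.840 m: (11.3/0.840)² = 181.0, so 0.795 × 181.0 = 143.9 mGy/h
At 33.1 m: 143.9 × (0.840/33.1)² = 143.9 × 0.0006440 = 0.09267 mGy/h.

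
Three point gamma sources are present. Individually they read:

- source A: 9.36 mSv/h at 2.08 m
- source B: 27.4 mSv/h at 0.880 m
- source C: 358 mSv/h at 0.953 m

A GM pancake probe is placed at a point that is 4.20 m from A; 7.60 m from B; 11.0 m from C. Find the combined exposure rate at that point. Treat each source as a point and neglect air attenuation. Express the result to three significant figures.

Each source contributes Iᵢ·(dᵢ/rᵢ)²; contributions add.
A: 9.36 × (2.08/4.20)² = 2.296 mSv/h
B: 27.4 × (0.880/7.60)² = 0.3674 mSv/h
C: 358 × (0.953/11.0)² = 2.687 mSv/h
Total = 2.296 + 0.3674 + 2.687 = 5.350 mSv/h.

5.35 mSv/h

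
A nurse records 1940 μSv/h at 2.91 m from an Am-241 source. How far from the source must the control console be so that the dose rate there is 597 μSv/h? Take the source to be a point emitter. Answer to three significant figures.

5.25 m

Using I₁d₁² = I₂d₂², d₂ = d₁·√(I₁/I₂).
I₁/I₂ = 1940/597 = 3.250, so d₂ = 2.91 × √3.250 = 5.246 m.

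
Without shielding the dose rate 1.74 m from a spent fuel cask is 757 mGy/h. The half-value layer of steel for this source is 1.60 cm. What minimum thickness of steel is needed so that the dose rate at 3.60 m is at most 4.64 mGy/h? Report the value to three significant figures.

8.40 cm

At 3.60 m, distance alone gives (1.74/3.60)² = 0.2336, so 757 × 0.2336 = 176.8 mGy/h.
Further attenuation needed: 176.8/4.64 = 38.10.
n = log₂(38.10) = 5.252 half-value layers.
Thickness = 5.252 × 1.60 cm = 8.403 cm.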